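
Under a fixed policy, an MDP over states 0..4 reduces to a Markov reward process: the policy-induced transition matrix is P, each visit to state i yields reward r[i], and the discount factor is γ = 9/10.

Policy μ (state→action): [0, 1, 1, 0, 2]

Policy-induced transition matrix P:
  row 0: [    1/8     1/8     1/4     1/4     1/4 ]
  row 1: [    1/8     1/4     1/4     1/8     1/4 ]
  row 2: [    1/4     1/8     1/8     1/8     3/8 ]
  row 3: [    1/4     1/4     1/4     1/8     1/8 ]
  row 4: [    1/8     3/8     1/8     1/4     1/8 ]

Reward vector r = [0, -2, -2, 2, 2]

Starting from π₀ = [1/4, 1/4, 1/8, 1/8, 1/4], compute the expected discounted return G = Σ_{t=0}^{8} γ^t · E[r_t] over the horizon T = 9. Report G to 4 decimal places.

G = -0.3136

t=0: π = [0.2500, 0.2500, 0.1250, 0.1250, 0.2500], E[r] = 0.0000, γ^t·E[r] = 0.000000, running G = 0.000000
t=1: π = [0.1563, 0.2344, 0.2031, 0.1875, 0.2188], E[r] = -0.0625, γ^t·E[r] = -0.056250, running G = -0.056250
t=2: π = [0.1738, 0.2324, 0.1973, 0.1719, 0.2246], E[r] = -0.0664, γ^t·E[r] = -0.053789, running G = -0.110039
t=3: π = [0.1711, 0.2317, 0.1973, 0.1748, 0.2251], E[r] = -0.0581, γ^t·E[r] = -0.042359, running G = -0.152398
t=4: π = [0.1715, 0.2321, 0.1972, 0.1745, 0.2247], E[r] = -0.0602, γ^t·E[r] = -0.039485, running G = -0.191882
t=5: π = [0.1715, 0.2320, 0.1973, 0.1745, 0.2248], E[r] = -0.0600, γ^t·E[r] = -0.035414, running G = -0.227297
t=6: π = [0.1715, 0.2320, 0.1972, 0.1745, 0.2247], E[r] = -0.0599, γ^t·E[r] = -0.031859, running G = -0.259156
t=7: π = [0.1715, 0.2320, 0.1973, 0.1745, 0.2247], E[r] = -0.0600, γ^t·E[r] = -0.028678, running G = -0.287834
t=8: π = [0.1715, 0.2320, 0.1973, 0.1745, 0.2247], E[r] = -0.0600, γ^t·E[r] = -0.025810, running G = -0.313644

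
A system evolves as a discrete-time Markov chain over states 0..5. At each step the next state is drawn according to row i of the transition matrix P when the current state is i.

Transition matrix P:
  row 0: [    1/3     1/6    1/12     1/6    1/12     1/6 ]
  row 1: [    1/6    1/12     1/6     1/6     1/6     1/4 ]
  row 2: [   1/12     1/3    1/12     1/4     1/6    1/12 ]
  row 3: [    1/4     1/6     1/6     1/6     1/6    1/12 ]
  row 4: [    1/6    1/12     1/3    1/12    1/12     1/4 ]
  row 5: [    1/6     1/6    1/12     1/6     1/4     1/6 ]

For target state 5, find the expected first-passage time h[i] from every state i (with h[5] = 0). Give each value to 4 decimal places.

h = [6.0635, 5.6000, 6.5006, 6.5719, 5.6638, 0.0000]

First-step conditioning: h[5] = 0; for i ≠ 5, h[i] = 1 + Σ_k P[i][k]·h[k].
  h[0] = 1 + 1/3·h[0] + 1/6·h[1] + 1/12·h[2] + 1/6·h[3] + 1/12·h[4]
  h[1] = 1 + 1/6·h[0] + 1/12·h[1] + 1/6·h[2] + 1/6·h[3] + 1/6·h[4]
  h[2] = 1 + 1/12·h[0] + 1/3·h[1] + 1/12·h[2] + 1/4·h[3] + 1/6·h[4]
  h[3] = 1 + 1/4·h[0] + 1/6·h[1] + 1/6·h[2] + 1/6·h[3] + 1/6·h[4]
  h[4] = 1 + 1/6·h[0] + 1/12·h[1] + 1/3·h[2] + 1/12·h[3] + 1/12·h[4]
Solving the 5×5 linear system over states ≠ 5 gives exactly h = [65298/10769, 60306/10769, 70005/10769, 70773/10769, 60993/10769, 0] (h[5] = 0 is the target).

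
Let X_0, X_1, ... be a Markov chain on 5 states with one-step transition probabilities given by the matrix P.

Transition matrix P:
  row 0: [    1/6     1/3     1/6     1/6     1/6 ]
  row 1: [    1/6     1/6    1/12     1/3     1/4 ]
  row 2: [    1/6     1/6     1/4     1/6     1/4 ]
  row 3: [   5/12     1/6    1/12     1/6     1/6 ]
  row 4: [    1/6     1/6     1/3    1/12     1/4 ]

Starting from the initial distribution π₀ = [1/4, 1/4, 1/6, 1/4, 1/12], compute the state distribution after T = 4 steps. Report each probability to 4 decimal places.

π = [0.2124, 0.2021, 0.1860, 0.1824, 0.2170]

t=0: π = [0.2500, 0.2500, 0.1667, 0.2500, 0.0833]
t=1: π = [0.2292, 0.2083, 0.1528, 0.2014, 0.2083]
t=2: π = [0.2170, 0.2049, 0.1800, 0.1840, 0.2141]
t=3: π = [0.2127, 0.2028, 0.1849, 0.1830, 0.2166]
t=4: π = [0.2124, 0.2021, 0.1860, 0.1824, 0.2170]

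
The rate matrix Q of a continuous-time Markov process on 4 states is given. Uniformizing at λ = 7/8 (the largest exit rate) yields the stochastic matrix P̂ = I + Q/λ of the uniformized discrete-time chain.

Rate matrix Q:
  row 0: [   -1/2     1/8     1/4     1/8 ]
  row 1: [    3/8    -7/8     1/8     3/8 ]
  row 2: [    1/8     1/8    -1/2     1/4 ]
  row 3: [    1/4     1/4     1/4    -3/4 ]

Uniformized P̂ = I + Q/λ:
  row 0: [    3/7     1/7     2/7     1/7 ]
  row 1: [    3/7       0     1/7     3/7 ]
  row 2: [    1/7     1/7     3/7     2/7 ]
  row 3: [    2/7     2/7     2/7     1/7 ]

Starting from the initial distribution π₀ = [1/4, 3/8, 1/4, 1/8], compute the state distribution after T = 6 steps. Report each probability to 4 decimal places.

t=0: π = [0.2500, 0.3750, 0.2500, 0.1250]
t=1: π = [0.3393, 0.1071, 0.2679, 0.2857]
t=2: π = [0.3112, 0.1684, 0.3087, 0.2117]
t=3: π = [0.3101, 0.1491, 0.3058, 0.2351]
t=4: π = [0.3076, 0.1551, 0.3081, 0.2291]
t=5: π = [0.3078, 0.1534, 0.3076, 0.2312]
t=6: π = [0.3077, 0.1540, 0.3077, 0.2306]

π = [0.3077, 0.1540, 0.3077, 0.2306]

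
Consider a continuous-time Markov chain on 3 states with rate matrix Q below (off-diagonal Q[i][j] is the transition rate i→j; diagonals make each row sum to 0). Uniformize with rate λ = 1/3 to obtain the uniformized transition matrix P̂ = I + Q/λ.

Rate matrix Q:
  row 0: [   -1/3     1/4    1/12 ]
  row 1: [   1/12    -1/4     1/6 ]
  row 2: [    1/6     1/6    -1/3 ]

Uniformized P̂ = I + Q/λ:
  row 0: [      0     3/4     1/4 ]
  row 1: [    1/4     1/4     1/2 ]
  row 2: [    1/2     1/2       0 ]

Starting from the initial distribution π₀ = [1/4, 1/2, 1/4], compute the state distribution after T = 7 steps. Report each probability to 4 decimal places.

t=0: π = [0.2500, 0.5000, 0.2500]
t=1: π = [0.2500, 0.4375, 0.3125]
t=2: π = [0.2656, 0.4531, 0.2813]
t=3: π = [0.2539, 0.4531, 0.2930]
t=4: π = [0.2598, 0.4502, 0.2900]
t=5: π = [0.2576, 0.4524, 0.2900]
t=6: π = [0.2581, 0.4513, 0.2906]
t=7: π = [0.2581, 0.4517, 0.2902]

π = [0.2581, 0.4517, 0.2902]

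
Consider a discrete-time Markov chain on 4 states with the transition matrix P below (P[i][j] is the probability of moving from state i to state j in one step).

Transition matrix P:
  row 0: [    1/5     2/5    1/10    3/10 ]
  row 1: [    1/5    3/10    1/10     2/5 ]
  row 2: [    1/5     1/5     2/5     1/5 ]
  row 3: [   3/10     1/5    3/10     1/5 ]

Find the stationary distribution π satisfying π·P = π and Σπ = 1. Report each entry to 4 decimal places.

Balance equations π_j = Σ_i π_i·P[i][j]:
  π_0 = 1/5·π_0 + 1/5·π_1 + 1/5·π_2 + 3/10·π_3
  π_1 = 2/5·π_0 + 3/10·π_1 + 1/5·π_2 + 1/5·π_3
  π_2 = 1/10·π_0 + 1/10·π_1 + 2/5·π_2 + 3/10·π_3
  normalize: π_0 + π_1 + π_2 + π_3 = 1
Solving the linear system gives exactly π = [202/887, 242/887, 197/887, 246/887].

π = [0.2277, 0.2728, 0.2221, 0.2773]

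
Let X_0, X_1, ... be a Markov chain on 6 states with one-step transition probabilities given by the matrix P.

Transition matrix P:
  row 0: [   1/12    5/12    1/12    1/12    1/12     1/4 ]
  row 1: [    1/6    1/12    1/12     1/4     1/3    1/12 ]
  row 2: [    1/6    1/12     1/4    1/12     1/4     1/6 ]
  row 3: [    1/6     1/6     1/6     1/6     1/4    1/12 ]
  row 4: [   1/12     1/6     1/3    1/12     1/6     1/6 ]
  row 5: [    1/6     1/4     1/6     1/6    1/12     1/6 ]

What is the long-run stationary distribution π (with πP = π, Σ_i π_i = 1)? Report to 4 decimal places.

π = [0.1384, 0.1829, 0.1890, 0.1379, 0.2002, 0.1515]

Balance equations π_j = Σ_i π_i·P[i][j]:
  π_0 = 1/12·π_0 + 1/6·π_1 + 1/6·π_2 + 1/6·π_3 + 1/12·π_4 + 1/6·π_5
  π_1 = 5/12·π_0 + 1/12·π_1 + 1/12·π_2 + 1/6·π_3 + 1/6·π_4 + 1/4·π_5
  π_2 = 1/12·π_0 + 1/12·π_1 + 1/4·π_2 + 1/6·π_3 + 1/3·π_4 + 1/6·π_5
  π_3 = 1/12·π_0 + 1/4·π_1 + 1/12·π_2 + 1/6·π_3 + 1/12·π_4 + 1/6·π_5
  π_4 = 1/12·π_0 + 1/3·π_1 + 1/4·π_2 + 1/4·π_3 + 1/6·π_4 + 1/12·π_5
  normalize: π_0 + π_1 + π_2 + π_3 + π_4 + π_5 = 1
Solving the linear system gives exactly π = [4082/29485, 5393/29485, 5573/29485, 4067/29485, 5904/29485, 4466/29485].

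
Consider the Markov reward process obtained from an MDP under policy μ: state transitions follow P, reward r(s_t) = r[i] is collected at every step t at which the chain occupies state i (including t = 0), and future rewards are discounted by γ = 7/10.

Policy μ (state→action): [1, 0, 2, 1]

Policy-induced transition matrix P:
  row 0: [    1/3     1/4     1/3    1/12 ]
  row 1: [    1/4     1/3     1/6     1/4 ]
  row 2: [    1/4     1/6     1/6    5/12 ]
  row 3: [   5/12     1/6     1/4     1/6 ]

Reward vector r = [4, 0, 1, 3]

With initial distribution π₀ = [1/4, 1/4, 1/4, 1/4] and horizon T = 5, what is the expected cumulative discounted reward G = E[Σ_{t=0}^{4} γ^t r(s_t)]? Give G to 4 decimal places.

G = 5.8185

t=0: π = [0.2500, 0.2500, 0.2500, 0.2500], E[r] = 2.0000, γ^t·E[r] = 2.000000, running G = 2.000000
t=1: π = [0.3125, 0.2292, 0.2292, 0.2292], E[r] = 2.1667, γ^t·E[r] = 1.516667, running G = 3.516667
t=2: π = [0.3142, 0.2309, 0.2378, 0.2170], E[r] = 2.1458, γ^t·E[r] = 1.051458, running G = 4.568125
t=3: π = [0.3124, 0.2313, 0.2371, 0.2192], E[r] = 2.1441, γ^t·E[r] = 0.735425, running G = 5.303550
t=4: π = [0.3126, 0.2313, 0.2370, 0.2192], E[r] = 2.1448, γ^t·E[r] = 0.514971, running G = 5.818522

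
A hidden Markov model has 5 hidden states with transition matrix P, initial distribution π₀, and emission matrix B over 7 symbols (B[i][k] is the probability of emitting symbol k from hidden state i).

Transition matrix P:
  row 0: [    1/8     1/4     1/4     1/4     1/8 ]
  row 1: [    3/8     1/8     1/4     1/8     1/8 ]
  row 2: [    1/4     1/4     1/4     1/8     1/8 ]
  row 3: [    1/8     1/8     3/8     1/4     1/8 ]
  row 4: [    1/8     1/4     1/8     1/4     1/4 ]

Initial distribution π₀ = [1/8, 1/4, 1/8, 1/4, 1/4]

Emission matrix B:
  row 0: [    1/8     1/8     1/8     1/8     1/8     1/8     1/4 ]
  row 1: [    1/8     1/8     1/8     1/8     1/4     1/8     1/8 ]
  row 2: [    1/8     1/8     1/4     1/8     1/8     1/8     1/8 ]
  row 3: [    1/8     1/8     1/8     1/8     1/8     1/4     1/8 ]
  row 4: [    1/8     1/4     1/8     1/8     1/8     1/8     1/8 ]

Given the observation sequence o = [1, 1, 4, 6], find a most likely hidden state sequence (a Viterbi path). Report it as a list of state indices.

t=0: δ = [1.562e-02, 3.125e-02, 1.562e-02, 3.125e-02, 6.250e-02]  (obs o_0=1)
t=1: δ = [1.465e-03, 1.953e-03, 1.465e-03, 1.953e-03, 3.906e-03]  ψ = [1, 4, 3, 4, 4]  (obs o_1=1)
t=2: δ = [9.155e-05, 2.441e-04, 9.155e-05, 1.221e-04, 1.221e-04]  ψ = [1, 4, 3, 4, 4]  (obs o_2=4)
t=3: δ = [2.289e-05, 3.815e-06, 7.629e-06, 3.815e-06, 3.815e-06]  ψ = [1, 1, 1, 1, 1]  (obs o_3=6)
backtrack: best end state = 0; path = [4, 4, 1, 0]

path = [4, 4, 1, 0]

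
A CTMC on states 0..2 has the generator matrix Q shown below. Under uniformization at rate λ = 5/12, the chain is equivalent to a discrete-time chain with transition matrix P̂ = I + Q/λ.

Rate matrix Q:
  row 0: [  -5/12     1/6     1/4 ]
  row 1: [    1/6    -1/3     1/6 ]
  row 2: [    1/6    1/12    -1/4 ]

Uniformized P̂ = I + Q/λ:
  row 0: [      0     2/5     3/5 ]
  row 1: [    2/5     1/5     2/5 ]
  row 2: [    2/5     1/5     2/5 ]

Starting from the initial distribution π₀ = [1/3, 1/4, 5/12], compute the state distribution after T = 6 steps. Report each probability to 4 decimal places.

π = [0.2859, 0.2570, 0.4570]

t=0: π = [0.3333, 0.2500, 0.4167]
t=1: π = [0.2667, 0.2667, 0.4667]
t=2: π = [0.2933, 0.2533, 0.4533]
t=3: π = [0.2827, 0.2587, 0.4587]
t=4: π = [0.2869, 0.2565, 0.4565]
t=5: π = [0.2852, 0.2574, 0.4574]
t=6: π = [0.2859, 0.2570, 0.4570]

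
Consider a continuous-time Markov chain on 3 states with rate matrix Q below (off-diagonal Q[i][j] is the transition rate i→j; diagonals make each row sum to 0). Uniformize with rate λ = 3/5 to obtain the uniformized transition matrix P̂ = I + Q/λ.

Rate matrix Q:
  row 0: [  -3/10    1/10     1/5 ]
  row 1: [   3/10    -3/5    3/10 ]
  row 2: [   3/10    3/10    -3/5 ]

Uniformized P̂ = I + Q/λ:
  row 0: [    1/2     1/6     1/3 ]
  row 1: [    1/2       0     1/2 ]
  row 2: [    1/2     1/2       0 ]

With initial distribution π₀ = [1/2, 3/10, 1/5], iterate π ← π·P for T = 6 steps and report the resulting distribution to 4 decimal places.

π = [0.5000, 0.2234, 0.2766]

t=0: π = [0.5000, 0.3000, 0.2000]
t=1: π = [0.5000, 0.1833, 0.3167]
t=2: π = [0.5000, 0.2417, 0.2583]
t=3: π = [0.5000, 0.2125, 0.2875]
t=4: π = [0.5000, 0.2271, 0.2729]
t=5: π = [0.5000, 0.2198, 0.2802]
t=6: π = [0.5000, 0.2234, 0.2766]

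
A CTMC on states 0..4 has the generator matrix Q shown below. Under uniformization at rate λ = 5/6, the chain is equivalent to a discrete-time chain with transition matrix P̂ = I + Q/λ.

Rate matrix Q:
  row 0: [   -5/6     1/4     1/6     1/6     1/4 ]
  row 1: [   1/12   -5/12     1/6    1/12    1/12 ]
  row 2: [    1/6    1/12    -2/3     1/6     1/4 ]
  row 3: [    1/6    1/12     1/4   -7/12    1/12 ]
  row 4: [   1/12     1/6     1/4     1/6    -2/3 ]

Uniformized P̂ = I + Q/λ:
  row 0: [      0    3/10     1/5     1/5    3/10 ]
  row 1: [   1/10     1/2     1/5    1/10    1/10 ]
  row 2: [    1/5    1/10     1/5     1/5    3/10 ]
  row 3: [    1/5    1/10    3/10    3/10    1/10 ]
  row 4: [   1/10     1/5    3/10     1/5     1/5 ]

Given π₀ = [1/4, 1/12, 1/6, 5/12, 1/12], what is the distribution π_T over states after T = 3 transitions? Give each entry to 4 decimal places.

t=0: π = [0.2500, 0.0833, 0.1667, 0.4167, 0.0833]
t=1: π = [0.1333, 0.1917, 0.2500, 0.2333, 0.1917]
t=2: π = [0.1350, 0.2225, 0.2425, 0.2042, 0.1958]
t=3: π = [0.1312, 0.2356, 0.2400, 0.1982, 0.1951]

π = [0.1312, 0.2356, 0.2400, 0.1982, 0.1951]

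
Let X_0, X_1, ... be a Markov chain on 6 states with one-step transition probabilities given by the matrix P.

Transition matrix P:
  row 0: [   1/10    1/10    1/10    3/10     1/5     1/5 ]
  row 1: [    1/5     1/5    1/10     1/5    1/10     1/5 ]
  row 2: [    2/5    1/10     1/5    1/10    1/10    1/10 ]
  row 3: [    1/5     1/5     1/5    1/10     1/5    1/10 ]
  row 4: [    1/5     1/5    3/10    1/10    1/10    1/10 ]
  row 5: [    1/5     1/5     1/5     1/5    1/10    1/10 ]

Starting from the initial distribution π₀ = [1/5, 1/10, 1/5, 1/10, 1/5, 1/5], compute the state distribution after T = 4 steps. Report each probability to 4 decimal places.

π = [0.2139, 0.1610, 0.1765, 0.1725, 0.1386, 0.1374]

t=0: π = [0.2000, 0.1000, 0.2000, 0.1000, 0.2000, 0.2000]
t=1: π = [0.2200, 0.1600, 0.1900, 0.1700, 0.1300, 0.1300]
t=2: π = [0.2160, 0.1590, 0.1750, 0.1730, 0.1390, 0.1380]
t=3: π = [0.2134, 0.1609, 0.1764, 0.1729, 0.1389, 0.1375]
t=4: π = [0.2139, 0.1610, 0.1765, 0.1725, 0.1386, 0.1374]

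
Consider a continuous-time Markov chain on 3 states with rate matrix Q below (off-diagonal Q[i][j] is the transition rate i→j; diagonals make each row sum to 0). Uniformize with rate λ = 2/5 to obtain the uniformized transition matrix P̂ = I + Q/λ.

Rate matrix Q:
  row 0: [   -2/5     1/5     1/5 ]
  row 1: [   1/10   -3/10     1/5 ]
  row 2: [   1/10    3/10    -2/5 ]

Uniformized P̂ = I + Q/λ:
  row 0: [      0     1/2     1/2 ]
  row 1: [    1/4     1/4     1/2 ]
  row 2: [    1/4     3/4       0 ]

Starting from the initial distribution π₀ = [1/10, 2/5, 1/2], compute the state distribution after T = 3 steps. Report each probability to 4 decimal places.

π = [0.2016, 0.4859, 0.3125]

t=0: π = [0.1000, 0.4000, 0.5000]
t=1: π = [0.2250, 0.5250, 0.2500]
t=2: π = [0.1938, 0.4313, 0.3750]
t=3: π = [0.2016, 0.4859, 0.3125]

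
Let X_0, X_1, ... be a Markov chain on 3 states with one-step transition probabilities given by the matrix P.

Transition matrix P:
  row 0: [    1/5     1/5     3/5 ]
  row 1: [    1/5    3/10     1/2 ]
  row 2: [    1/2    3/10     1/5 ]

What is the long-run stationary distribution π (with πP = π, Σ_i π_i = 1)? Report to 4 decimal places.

Balance equations π_j = Σ_i π_i·P[i][j]:
  π_0 = 1/5·π_0 + 1/5·π_1 + 1/2·π_2
  π_1 = 1/5·π_0 + 3/10·π_1 + 3/10·π_2
  normalize: π_0 + π_1 + π_2 = 1
Solving the linear system gives exactly π = [41/127, 34/127, 52/127].

π = [0.3228, 0.2677, 0.4094]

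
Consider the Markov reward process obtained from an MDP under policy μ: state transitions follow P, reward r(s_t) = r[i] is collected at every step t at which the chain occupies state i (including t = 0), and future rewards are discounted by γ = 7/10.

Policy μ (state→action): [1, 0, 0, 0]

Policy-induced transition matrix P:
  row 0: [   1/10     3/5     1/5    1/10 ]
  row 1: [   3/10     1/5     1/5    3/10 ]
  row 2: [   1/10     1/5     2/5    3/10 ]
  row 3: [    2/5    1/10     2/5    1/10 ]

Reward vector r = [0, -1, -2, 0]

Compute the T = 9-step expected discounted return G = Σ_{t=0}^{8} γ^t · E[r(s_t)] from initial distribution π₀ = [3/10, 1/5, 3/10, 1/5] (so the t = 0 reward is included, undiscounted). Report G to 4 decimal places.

t=0: π = [0.3000, 0.2000, 0.3000, 0.2000], E[r] = -0.8000, γ^t·E[r] = -0.800000, running G = -0.800000
t=1: π = [0.2000, 0.3000, 0.3000, 0.2000], E[r] = -0.9000, γ^t·E[r] = -0.630000, running G = -1.430000
t=2: π = [0.2200, 0.2600, 0.3000, 0.2200], E[r] = -0.8600, γ^t·E[r] = -0.421400, running G = -1.851400
t=3: π = [0.2180, 0.2660, 0.3040, 0.2120], E[r] = -0.8740, γ^t·E[r] = -0.299782, running G = -2.151182
t=4: π = [0.2168, 0.2660, 0.3032, 0.2140], E[r] = -0.8724, γ^t·E[r] = -0.209463, running G = -2.360645
t=5: π = [0.2174, 0.2653, 0.3034, 0.2138], E[r] = -0.8722, γ^t·E[r] = -0.146591, running G = -2.507236
t=6: π = [0.2172, 0.2656, 0.3035, 0.2138], E[r] = -0.8725, γ^t·E[r] = -0.102647, running G = -2.609883
t=7: π = [0.2172, 0.2655, 0.3034, 0.2138], E[r] = -0.8724, γ^t·E[r] = -0.071845, running G = -2.681729
t=8: π = [0.2172, 0.2655, 0.3034, 0.2138], E[r] = -0.8724, γ^t·E[r] = -0.050293, running G = -2.732022

G = -2.7320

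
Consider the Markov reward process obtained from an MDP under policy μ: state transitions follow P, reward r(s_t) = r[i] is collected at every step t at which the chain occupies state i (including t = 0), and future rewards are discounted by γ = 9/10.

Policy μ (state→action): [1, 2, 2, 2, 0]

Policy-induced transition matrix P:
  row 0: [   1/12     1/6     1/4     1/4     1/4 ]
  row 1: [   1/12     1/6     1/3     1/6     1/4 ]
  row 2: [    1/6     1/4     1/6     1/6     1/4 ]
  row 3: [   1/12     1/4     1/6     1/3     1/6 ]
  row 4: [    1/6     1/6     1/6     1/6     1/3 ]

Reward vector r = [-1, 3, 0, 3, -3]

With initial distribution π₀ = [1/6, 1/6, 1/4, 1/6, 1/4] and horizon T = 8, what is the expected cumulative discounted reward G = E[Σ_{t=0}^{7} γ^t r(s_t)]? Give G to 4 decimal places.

t=0: π = [0.1667, 0.1667, 0.2500, 0.1667, 0.2500], E[r] = 0.0833, γ^t·E[r] = 0.083333, running G = 0.083333
t=1: π = [0.1250, 0.2014, 0.2083, 0.2083, 0.2569], E[r] = 0.3333, γ^t·E[r] = 0.300000, running G = 0.383333
t=2: π = [0.1221, 0.2014, 0.2106, 0.2118, 0.2541], E[r] = 0.3553, γ^t·E[r] = 0.287813, running G = 0.671146
t=3: π = [0.1221, 0.2019, 0.2104, 0.2121, 0.2535], E[r] = 0.3594, γ^t·E[r] = 0.262020, running G = 0.933165
t=4: π = [0.1220, 0.2019, 0.2105, 0.2122, 0.2534], E[r] = 0.3599, γ^t·E[r] = 0.236121, running G = 1.169286
t=5: π = [0.1220, 0.2019, 0.2105, 0.2122, 0.2534], E[r] = 0.3600, γ^t·E[r] = 0.212552, running G = 1.381838
t=6: π = [0.1220, 0.2019, 0.2105, 0.2122, 0.2534], E[r] = 0.3600, γ^t·E[r] = 0.191300, running G = 1.573138
t=7: π = [0.1220, 0.2019, 0.2105, 0.2122, 0.2534], E[r] = 0.3600, γ^t·E[r] = 0.172170, running G = 1.745308

G = 1.7453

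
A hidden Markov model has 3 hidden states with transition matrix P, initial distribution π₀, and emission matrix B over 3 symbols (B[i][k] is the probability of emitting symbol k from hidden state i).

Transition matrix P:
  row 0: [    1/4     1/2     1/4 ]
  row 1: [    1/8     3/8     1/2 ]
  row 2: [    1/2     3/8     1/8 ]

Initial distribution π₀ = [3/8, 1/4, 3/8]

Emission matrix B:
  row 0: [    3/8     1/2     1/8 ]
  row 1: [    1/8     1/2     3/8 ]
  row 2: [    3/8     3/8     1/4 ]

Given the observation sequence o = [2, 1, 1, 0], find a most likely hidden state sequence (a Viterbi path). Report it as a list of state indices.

t=0: δ = [4.688e-02, 9.375e-02, 9.375e-02]  (obs o_0=2)
t=1: δ = [2.344e-02, 1.758e-02, 1.758e-02]  ψ = [2, 1, 1]  (obs o_1=1)
t=2: δ = [4.395e-03, 5.859e-03, 3.296e-03]  ψ = [2, 0, 1]  (obs o_2=1)
t=3: δ = [6.180e-04, 2.747e-04, 1.099e-03]  ψ = [2, 0, 1]  (obs o_3=0)
backtrack: best end state = 2; path = [2, 0, 1, 2]

path = [2, 0, 1, 2]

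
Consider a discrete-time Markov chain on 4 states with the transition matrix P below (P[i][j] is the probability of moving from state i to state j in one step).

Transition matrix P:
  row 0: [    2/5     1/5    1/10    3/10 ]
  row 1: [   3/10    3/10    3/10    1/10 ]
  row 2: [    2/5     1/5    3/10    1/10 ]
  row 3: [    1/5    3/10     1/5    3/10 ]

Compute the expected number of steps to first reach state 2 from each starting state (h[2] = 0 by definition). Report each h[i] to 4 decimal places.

First-step conditioning: h[2] = 0; for i ≠ 2, h[i] = 1 + Σ_k P[i][k]·h[k].
  h[0] = 1 + 2/5·h[0] + 1/5·h[1] + 3/10·h[3]
  h[1] = 1 + 3/10·h[0] + 3/10·h[1] + 1/10·h[3]
  h[3] = 1 + 1/5·h[0] + 3/10·h[1] + 3/10·h[3]
Solving the 3×3 linear system over states ≠ 2 gives exactly h = [40/7, 740/161, 0, 810/161] (h[2] = 0 is the target).

h = [5.7143, 4.5963, 0.0000, 5.0311]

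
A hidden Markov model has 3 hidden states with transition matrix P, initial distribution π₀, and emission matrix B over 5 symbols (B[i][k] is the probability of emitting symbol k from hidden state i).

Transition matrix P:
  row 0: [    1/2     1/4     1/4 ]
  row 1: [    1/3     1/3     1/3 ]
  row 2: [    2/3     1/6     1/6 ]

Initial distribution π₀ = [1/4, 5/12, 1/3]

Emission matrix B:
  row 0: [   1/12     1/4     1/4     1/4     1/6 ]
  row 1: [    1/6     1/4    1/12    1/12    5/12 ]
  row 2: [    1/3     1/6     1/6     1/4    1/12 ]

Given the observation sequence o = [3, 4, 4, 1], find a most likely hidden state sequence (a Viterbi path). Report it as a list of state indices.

t=0: δ = [6.250e-02, 3.472e-02, 8.333e-02]  (obs o_0=3)
t=1: δ = [9.259e-03, 6.510e-03, 1.302e-03]  ψ = [2, 0, 0]  (obs o_1=4)
t=2: δ = [7.716e-04, 9.645e-04, 1.929e-04]  ψ = [0, 0, 0]  (obs o_2=4)
t=3: δ = [9.645e-05, 8.038e-05, 5.358e-05]  ψ = [0, 1, 1]  (obs o_3=1)
backtrack: best end state = 0; path = [2, 0, 0, 0]

path = [2, 0, 0, 0]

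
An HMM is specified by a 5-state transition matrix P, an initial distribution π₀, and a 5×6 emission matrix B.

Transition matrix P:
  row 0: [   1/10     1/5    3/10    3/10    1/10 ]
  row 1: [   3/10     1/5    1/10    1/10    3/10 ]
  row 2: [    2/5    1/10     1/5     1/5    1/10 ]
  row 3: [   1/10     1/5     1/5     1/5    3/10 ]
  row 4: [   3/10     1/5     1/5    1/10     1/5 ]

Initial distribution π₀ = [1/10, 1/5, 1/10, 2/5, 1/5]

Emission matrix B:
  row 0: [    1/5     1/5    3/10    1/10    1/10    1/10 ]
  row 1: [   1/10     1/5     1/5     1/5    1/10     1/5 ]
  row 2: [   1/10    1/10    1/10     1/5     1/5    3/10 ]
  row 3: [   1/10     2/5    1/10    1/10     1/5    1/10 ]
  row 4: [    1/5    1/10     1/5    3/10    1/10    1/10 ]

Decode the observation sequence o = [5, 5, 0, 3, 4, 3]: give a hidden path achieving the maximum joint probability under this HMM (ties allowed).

path = [3, 2, 0, 2, 3, 4]

t=0: δ = [1.000e-02, 4.000e-02, 3.000e-02, 4.000e-02, 2.000e-02]  (obs o_0=5)
t=1: δ = [1.200e-03, 1.600e-03, 2.400e-03, 8.000e-04, 1.200e-03]  ψ = [1, 1, 3, 3, 1]  (obs o_1=5)
t=2: δ = [1.920e-04, 3.200e-05, 4.800e-05, 4.800e-05, 9.600e-05]  ψ = [2, 1, 2, 2, 1]  (obs o_2=0)
t=3: δ = [2.880e-06, 7.680e-06, 1.152e-05, 5.760e-06, 5.760e-06]  ψ = [4, 0, 0, 0, 0]  (obs o_3=3)
t=4: δ = [4.608e-07, 1.536e-07, 4.608e-07, 4.608e-07, 2.304e-07]  ψ = [2, 1, 2, 2, 1]  (obs o_4=4)
t=5: δ = [1.843e-08, 1.843e-08, 2.765e-08, 1.382e-08, 4.147e-08]  ψ = [2, 0, 0, 0, 3]  (obs o_5=3)
backtrack: best end state = 4; path = [3, 2, 0, 2, 3, 4]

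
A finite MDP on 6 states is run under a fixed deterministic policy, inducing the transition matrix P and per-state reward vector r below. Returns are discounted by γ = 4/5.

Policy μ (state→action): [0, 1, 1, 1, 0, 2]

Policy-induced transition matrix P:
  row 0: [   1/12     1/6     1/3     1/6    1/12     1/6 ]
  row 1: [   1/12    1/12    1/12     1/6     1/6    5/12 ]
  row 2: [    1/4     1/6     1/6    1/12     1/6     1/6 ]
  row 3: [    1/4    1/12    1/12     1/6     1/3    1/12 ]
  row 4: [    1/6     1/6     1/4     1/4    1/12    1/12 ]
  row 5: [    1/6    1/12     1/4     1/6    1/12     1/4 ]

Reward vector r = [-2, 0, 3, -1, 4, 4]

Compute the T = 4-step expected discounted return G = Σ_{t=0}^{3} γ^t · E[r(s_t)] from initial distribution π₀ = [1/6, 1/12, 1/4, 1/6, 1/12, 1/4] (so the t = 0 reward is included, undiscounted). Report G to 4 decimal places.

t=0: π = [0.1667, 0.0833, 0.2500, 0.1667, 0.0833, 0.2500], E[r] = 1.5833, γ^t·E[r] = 1.583333, running G = 1.583333
t=1: π = [0.1806, 0.1250, 0.2014, 0.1528, 0.1528, 0.1875], E[r] = 1.4514, γ^t·E[r] = 1.161111, running G = 2.744444
t=2: π = [0.1707, 0.1279, 0.2020, 0.1626, 0.1487, 0.1881], E[r] = 1.4491, γ^t·E[r] = 0.927407, running G = 3.671852
t=3: π = [0.1722, 0.1268, 0.1990, 0.1622, 0.1515, 0.1884], E[r] = 1.4497, γ^t·E[r] = 0.742272, running G = 4.414123

G = 4.4141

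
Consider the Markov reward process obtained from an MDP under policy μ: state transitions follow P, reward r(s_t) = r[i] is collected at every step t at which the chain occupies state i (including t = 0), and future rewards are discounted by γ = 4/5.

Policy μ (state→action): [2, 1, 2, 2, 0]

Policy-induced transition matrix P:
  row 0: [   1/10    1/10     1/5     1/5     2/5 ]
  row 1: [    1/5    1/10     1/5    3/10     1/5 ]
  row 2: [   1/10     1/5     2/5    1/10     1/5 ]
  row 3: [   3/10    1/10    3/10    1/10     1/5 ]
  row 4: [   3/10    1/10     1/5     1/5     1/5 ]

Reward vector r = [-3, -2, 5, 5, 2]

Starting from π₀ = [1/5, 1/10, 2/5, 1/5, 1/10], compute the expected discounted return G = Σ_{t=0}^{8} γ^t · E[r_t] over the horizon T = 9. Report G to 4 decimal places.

t=0: π = [0.2000, 0.1000, 0.4000, 0.2000, 0.1000], E[r] = 2.4000, γ^t·E[r] = 2.400000, running G = 2.400000
t=1: π = [0.1700, 0.1400, 0.3000, 0.1500, 0.2400], E[r] = 1.9400, γ^t·E[r] = 1.552000, running G = 3.952000
t=2: π = [0.1920, 0.1300, 0.2750, 0.1690, 0.2340], E[r] = 1.8520, γ^t·E[r] = 1.185280, running G = 5.137280
t=3: π = [0.1936, 0.1275, 0.2719, 0.1686, 0.2384], E[r] = 1.8435, γ^t·E[r] = 0.943872, running G = 6.081152
t=4: π = [0.1942, 0.1272, 0.2712, 0.1687, 0.2387], E[r] = 1.8403, γ^t·E[r] = 0.753791, running G = 6.834943
t=5: π = [0.1942, 0.1271, 0.2711, 0.1687, 0.2388], E[r] = 1.8400, γ^t·E[r] = 0.602937, running G = 7.437880
t=6: π = [0.1942, 0.1271, 0.2711, 0.1687, 0.2388], E[r] = 1.8399, γ^t·E[r] = 0.482321, running G = 7.920201
t=7: π = [0.1942, 0.1271, 0.2711, 0.1687, 0.2388], E[r] = 1.8399, γ^t·E[r] = 0.385855, running G = 8.306056
t=8: π = [0.1942, 0.1271, 0.2711, 0.1687, 0.2388], E[r] = 1.8399, γ^t·E[r] = 0.308683, running G = 8.614739

G = 8.6147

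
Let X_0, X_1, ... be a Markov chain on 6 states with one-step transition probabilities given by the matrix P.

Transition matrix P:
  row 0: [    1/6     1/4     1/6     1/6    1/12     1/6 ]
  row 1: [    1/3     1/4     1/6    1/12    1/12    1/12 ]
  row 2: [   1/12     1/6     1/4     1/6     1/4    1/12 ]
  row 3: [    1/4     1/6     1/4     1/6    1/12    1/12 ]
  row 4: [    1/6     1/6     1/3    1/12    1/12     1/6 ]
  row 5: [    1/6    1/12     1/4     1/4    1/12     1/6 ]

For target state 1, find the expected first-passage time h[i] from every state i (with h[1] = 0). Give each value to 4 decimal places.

h = [5.4242, 0.0000, 5.9192, 5.8359, 5.9244, 6.4038]

First-step conditioning: h[1] = 0; for i ≠ 1, h[i] = 1 + Σ_k P[i][k]·h[k].
  h[0] = 1 + 1/6·h[0] + 1/6·h[2] + 1/6·h[3] + 1/12·h[4] + 1/6·h[5]
  h[2] = 1 + 1/12·h[0] + 1/4·h[2] + 1/6·h[3] + 1/4·h[4] + 1/12·h[5]
  h[3] = 1 + 1/4·h[0] + 1/4·h[2] + 1/6·h[3] + 1/12·h[4] + 1/12·h[5]
  h[4] = 1 + 1/6·h[0] + 1/3·h[2] + 1/12·h[3] + 1/12·h[4] + 1/6·h[5]
  h[5] = 1 + 1/6·h[0] + 1/4·h[2] + 1/4·h[3] + 1/12·h[4] + 1/6·h[5]
Solving the 5×5 linear system over states ≠ 1 gives exactly h = [12492/2303, 0, 13632/2303, 1920/329, 13644/2303, 14748/2303] (h[1] = 0 is the target).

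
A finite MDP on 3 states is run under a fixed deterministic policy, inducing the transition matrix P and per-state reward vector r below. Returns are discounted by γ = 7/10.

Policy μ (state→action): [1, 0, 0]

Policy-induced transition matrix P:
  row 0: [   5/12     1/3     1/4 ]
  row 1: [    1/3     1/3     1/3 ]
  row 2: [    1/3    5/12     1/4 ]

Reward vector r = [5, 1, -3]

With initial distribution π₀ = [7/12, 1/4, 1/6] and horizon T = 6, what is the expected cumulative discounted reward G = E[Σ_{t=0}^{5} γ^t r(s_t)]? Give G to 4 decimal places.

G = 5.3404

t=0: π = [0.5833, 0.2500, 0.1667], E[r] = 2.6667, γ^t·E[r] = 2.666667, running G = 2.666667
t=1: π = [0.3819, 0.3472, 0.2708], E[r] = 1.4444, γ^t·E[r] = 1.011111, running G = 3.677778
t=2: π = [0.3652, 0.3559, 0.2789], E[r] = 1.3449, γ^t·E[r] = 0.659005, running G = 4.336782
t=3: π = [0.3638, 0.3566, 0.2797], E[r] = 1.3364, γ^t·E[r] = 0.458392, running G = 4.795174
t=4: π = [0.3636, 0.3566, 0.2797], E[r] = 1.3357, γ^t·E[r] = 0.320708, running G = 5.115883
t=5: π = [0.3636, 0.3566, 0.2797], E[r] = 1.3357, γ^t·E[r] = 0.224486, running G = 5.340369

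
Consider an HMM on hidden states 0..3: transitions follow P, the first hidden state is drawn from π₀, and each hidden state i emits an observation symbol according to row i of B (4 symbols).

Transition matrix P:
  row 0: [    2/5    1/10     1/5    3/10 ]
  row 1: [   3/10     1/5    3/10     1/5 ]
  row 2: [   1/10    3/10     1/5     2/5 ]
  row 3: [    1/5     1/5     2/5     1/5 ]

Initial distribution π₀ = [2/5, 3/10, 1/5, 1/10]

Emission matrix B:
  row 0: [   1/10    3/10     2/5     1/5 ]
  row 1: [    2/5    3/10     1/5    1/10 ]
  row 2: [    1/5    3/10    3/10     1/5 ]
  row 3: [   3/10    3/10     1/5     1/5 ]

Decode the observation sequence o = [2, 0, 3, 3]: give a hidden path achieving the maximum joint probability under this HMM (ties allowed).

t=0: δ = [1.600e-01, 6.000e-02, 6.000e-02, 2.000e-02]  (obs o_0=2)
t=1: δ = [6.400e-03, 7.200e-03, 6.400e-03, 1.440e-02]  ψ = [0, 2, 0, 0]  (obs o_1=0)
t=2: δ = [5.760e-04, 2.880e-04, 1.152e-03, 5.760e-04]  ψ = [3, 3, 3, 3]  (obs o_2=3)
t=3: δ = [4.608e-05, 3.456e-05, 4.608e-05, 9.216e-05]  ψ = [0, 2, 2, 2]  (obs o_3=3)
backtrack: best end state = 3; path = [0, 3, 2, 3]

path = [0, 3, 2, 3]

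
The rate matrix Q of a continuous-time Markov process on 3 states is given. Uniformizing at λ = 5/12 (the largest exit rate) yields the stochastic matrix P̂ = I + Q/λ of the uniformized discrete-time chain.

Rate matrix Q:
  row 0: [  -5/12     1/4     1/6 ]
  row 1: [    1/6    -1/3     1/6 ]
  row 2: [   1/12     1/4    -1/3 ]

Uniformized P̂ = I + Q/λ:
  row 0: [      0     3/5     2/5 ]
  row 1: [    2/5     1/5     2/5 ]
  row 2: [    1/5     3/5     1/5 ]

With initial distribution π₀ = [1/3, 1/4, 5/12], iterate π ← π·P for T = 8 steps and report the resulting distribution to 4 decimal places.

t=0: π = [0.3333, 0.2500, 0.4167]
t=1: π = [0.1833, 0.5000, 0.3167]
t=2: π = [0.2633, 0.4000, 0.3367]
t=3: π = [0.2273, 0.4400, 0.3327]
t=4: π = [0.2425, 0.4240, 0.3335]
t=5: π = [0.2363, 0.4304, 0.3333]
t=6: π = [0.2388, 0.4278, 0.3333]
t=7: π = [0.2378, 0.4289, 0.3333]
t=8: π = [0.2382, 0.4285, 0.3333]

π = [0.2382, 0.4285, 0.3333]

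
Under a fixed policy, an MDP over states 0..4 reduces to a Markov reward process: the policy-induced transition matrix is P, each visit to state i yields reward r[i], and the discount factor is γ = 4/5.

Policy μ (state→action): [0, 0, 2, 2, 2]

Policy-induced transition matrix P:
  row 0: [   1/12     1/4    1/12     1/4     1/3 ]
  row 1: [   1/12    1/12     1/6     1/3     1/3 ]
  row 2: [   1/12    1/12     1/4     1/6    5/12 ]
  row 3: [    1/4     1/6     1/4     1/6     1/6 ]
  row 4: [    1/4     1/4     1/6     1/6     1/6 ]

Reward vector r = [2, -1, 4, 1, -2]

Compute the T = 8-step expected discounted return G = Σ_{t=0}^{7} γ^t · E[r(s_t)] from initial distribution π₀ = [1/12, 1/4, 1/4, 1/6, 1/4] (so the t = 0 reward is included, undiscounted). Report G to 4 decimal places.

G = 2.3932

t=0: π = [0.0833, 0.2500, 0.2500, 0.1667, 0.2500], E[r] = 0.5833, γ^t·E[r] = 0.583333, running G = 0.583333
t=1: π = [0.1528, 0.1528, 0.1944, 0.2153, 0.2847], E[r] = 0.5764, γ^t·E[r] = 0.461111, running G = 1.044444
t=2: π = [0.1667, 0.1742, 0.1881, 0.2049, 0.2662], E[r] = 0.5839, γ^t·E[r] = 0.373704, running G = 1.418148
t=3: π = [0.1618, 0.1726, 0.1855, 0.2096, 0.2705], E[r] = 0.5618, γ^t·E[r] = 0.287654, running G = 1.705802
t=4: π = [0.1633, 0.1729, 0.1861, 0.2089, 0.2688], E[r] = 0.5696, γ^t·E[r] = 0.233314, running G = 1.939116
t=5: π = [0.1629, 0.1728, 0.1860, 0.2091, 0.2692], E[r] = 0.5677, γ^t·E[r] = 0.186010, running G = 2.125126
t=6: π = [0.1631, 0.1728, 0.1860, 0.2090, 0.2691], E[r] = 0.5682, γ^t·E[r] = 0.148943, running G = 2.274069
t=7: π = [0.1630, 0.1728, 0.1860, 0.2091, 0.2691], E[r] = 0.5680, γ^t·E[r] = 0.119126, running G = 2.393195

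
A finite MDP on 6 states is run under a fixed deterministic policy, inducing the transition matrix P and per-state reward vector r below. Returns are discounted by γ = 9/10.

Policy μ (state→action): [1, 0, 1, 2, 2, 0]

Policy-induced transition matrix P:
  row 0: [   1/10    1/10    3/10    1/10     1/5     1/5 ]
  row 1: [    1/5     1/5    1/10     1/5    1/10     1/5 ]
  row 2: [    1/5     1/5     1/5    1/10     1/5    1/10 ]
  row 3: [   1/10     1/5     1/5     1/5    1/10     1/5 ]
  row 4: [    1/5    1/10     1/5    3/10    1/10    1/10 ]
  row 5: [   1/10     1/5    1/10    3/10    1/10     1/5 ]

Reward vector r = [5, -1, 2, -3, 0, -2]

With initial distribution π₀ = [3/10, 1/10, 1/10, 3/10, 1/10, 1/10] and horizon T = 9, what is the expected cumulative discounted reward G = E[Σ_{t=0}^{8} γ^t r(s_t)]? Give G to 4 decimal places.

t=0: π = [0.3000, 0.1000, 0.1000, 0.3000, 0.1000, 0.1000], E[r] = 0.5000, γ^t·E[r] = 0.500000, running G = 0.500000
t=1: π = [0.1300, 0.1600, 0.2100, 0.1800, 0.1400, 0.1800], E[r] = 0.0100, γ^t·E[r] = 0.009000, running G = 0.509000
t=2: π = [0.1510, 0.1730, 0.1790, 0.1980, 0.1340, 0.1650], E[r] = 0.0160, γ^t·E[r] = 0.012960, running G = 0.521960
t=3: π = [0.1486, 0.1715, 0.1813, 0.1969, 0.1330, 0.1687], E[r] = 0.0060, γ^t·E[r] = 0.004374, running G = 0.526334
t=4: π = [0.1486, 0.1718, 0.1808, 0.1972, 0.1330, 0.1686], E[r] = 0.0041, γ^t·E[r] = 0.002664, running G = 0.528998
t=5: π = [0.1486, 0.1718, 0.1808, 0.1972, 0.1329, 0.1686], E[r] = 0.0038, γ^t·E[r] = 0.002214, running G = 0.531212
t=6: π = [0.1486, 0.1718, 0.1808, 0.1972, 0.1329, 0.1686], E[r] = 0.0037, γ^t·E[r] = 0.001952, running G = 0.533164
t=7: π = [0.1486, 0.1719, 0.1808, 0.1972, 0.1329, 0.1686], E[r] = 0.0037, γ^t·E[r] = 0.001750, running G = 0.534914
t=8: π = [0.1486, 0.1719, 0.1808, 0.1972, 0.1329, 0.1686], E[r] = 0.0037, γ^t·E[r] = 0.001574, running G = 0.536487

G = 0.5365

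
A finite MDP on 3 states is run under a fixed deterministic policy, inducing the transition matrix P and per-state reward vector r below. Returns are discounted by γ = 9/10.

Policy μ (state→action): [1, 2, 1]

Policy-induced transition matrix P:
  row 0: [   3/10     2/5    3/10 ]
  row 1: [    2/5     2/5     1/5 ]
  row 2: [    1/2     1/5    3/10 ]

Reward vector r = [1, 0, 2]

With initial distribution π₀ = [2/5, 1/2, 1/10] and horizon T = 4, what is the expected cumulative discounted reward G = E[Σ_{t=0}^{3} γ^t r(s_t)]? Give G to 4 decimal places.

t=0: π = [0.4000, 0.5000, 0.1000], E[r] = 0.6000, γ^t·E[r] = 0.600000, running G = 0.600000
t=1: π = [0.3700, 0.3800, 0.2500], E[r] = 0.8700, γ^t·E[r] = 0.783000, running G = 1.383000
t=2: π = [0.3880, 0.3500, 0.2620], E[r] = 0.9120, γ^t·E[r] = 0.738720, running G = 2.121720
t=3: π = [0.3874, 0.3476, 0.2650], E[r] = 0.9174, γ^t·E[r] = 0.668785, running G = 2.790505

G = 2.7905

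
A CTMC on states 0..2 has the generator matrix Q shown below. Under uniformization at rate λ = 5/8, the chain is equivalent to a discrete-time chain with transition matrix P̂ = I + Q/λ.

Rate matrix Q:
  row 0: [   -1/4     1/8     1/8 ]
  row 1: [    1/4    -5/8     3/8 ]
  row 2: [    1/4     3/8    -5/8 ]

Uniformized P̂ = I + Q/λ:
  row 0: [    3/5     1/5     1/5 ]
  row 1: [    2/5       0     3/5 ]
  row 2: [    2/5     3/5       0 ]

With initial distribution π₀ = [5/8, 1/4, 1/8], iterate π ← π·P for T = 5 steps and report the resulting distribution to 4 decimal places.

t=0: π = [0.6250, 0.2500, 0.1250]
t=1: π = [0.5250, 0.2000, 0.2750]
t=2: π = [0.5050, 0.2700, 0.2250]
t=3: π = [0.5010, 0.2360, 0.2630]
t=4: π = [0.5002, 0.2580, 0.2418]
t=5: π = [0.5000, 0.2451, 0.2548]

π = [0.5000, 0.2451, 0.2548]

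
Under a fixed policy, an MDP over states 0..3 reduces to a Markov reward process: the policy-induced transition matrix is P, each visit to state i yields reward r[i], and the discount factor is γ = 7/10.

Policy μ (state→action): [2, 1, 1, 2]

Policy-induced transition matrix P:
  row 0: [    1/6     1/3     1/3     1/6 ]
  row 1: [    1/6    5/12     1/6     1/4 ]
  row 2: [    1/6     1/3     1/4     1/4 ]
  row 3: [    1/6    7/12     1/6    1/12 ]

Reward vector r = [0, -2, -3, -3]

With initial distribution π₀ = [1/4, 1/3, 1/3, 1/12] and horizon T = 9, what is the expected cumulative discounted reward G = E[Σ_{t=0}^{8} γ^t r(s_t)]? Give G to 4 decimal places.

G = -6.5187

t=0: π = [0.2500, 0.3333, 0.3333, 0.0833], E[r] = -1.9167, γ^t·E[r] = -1.916667, running G = -1.916667
t=1: π = [0.1667, 0.3819, 0.2361, 0.2153], E[r] = -2.1181, γ^t·E[r] = -1.482639, running G = -3.399306
t=2: π = [0.1667, 0.4190, 0.2141, 0.2002], E[r] = -2.0810, γ^t·E[r] = -1.019699, running G = -4.419005
t=3: π = [0.1667, 0.4183, 0.2123, 0.2027], E[r] = -2.0817, γ^t·E[r] = -0.714021, running G = -5.133026
t=4: π = [0.1667, 0.4189, 0.2121, 0.2023], E[r] = -2.0811, γ^t·E[r] = -0.499678, running G = -5.632703
t=5: π = [0.1667, 0.4188, 0.2121, 0.2024], E[r] = -2.0812, γ^t·E[r] = -0.349784, running G = -5.982487
t=6: π = [0.1667, 0.4188, 0.2121, 0.2024], E[r] = -2.0812, γ^t·E[r] = -0.244847, running G = -6.227334
t=7: π = [0.1667, 0.4188, 0.2121, 0.2024], E[r] = -2.0812, γ^t·E[r] = -0.171393, running G = -6.398728
t=8: π = [0.1667, 0.4188, 0.2121, 0.2024], E[r] = -2.0812, γ^t·E[r] = -0.119975, running G = -6.518703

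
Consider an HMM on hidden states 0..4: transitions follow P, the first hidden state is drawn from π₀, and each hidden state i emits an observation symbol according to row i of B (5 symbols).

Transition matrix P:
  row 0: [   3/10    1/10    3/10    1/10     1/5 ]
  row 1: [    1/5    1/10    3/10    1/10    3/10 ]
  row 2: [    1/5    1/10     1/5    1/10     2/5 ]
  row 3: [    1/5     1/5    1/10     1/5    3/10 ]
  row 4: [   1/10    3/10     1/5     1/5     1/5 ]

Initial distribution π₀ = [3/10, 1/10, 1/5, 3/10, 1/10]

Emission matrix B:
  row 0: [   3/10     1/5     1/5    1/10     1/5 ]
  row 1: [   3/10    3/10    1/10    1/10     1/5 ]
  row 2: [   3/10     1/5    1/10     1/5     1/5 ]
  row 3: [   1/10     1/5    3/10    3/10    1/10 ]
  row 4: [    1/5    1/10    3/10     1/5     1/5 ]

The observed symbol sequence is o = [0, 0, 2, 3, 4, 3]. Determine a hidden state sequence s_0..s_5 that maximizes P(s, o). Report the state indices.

t=0: δ = [9.000e-02, 3.000e-02, 6.000e-02, 3.000e-02, 2.000e-02]  (obs o_0=0)
t=1: δ = [8.100e-03, 2.700e-03, 8.100e-03, 9.000e-04, 4.800e-03]  ψ = [0, 0, 0, 0, 2]  (obs o_1=0)
t=2: δ = [4.860e-04, 1.440e-04, 2.430e-04, 2.880e-04, 9.720e-04]  ψ = [0, 4, 0, 4, 2]  (obs o_2=2)
t=3: δ = [1.458e-05, 2.916e-05, 3.888e-05, 5.832e-05, 3.888e-05]  ψ = [0, 4, 4, 4, 4]  (obs o_3=3)
t=4: δ = [2.333e-06, 2.333e-06, 1.750e-06, 1.166e-06, 3.499e-06]  ψ = [3, 3, 1, 3, 3]  (obs o_4=4)
t=5: δ = [6.998e-08, 1.050e-07, 1.400e-07, 2.100e-07, 1.400e-07]  ψ = [0, 4, 0, 4, 1]  (obs o_5=3)
backtrack: best end state = 3; path = [0, 2, 4, 3, 4, 3]

path = [0, 2, 4, 3, 4, 3]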